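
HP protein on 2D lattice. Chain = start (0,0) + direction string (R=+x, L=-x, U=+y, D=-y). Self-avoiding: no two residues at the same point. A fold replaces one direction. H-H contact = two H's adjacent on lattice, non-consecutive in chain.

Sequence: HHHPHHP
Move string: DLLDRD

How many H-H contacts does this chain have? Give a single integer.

Answer: 1

Derivation:
Positions: [(0, 0), (0, -1), (-1, -1), (-2, -1), (-2, -2), (-1, -2), (-1, -3)]
H-H contact: residue 2 @(-1,-1) - residue 5 @(-1, -2)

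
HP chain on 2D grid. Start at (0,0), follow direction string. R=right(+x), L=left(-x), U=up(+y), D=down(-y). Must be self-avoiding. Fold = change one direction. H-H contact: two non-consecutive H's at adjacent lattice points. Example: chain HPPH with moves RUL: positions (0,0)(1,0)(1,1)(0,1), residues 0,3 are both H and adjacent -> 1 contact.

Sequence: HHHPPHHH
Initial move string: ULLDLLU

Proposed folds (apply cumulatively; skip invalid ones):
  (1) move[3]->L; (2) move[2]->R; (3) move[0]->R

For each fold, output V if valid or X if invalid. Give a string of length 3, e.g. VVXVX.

Answer: VXX

Derivation:
Initial: ULLDLLU -> [(0, 0), (0, 1), (-1, 1), (-2, 1), (-2, 0), (-3, 0), (-4, 0), (-4, 1)]
Fold 1: move[3]->L => ULLLLLU VALID
Fold 2: move[2]->R => ULRLLLU INVALID (collision), skipped
Fold 3: move[0]->R => RLLLLLU INVALID (collision), skipped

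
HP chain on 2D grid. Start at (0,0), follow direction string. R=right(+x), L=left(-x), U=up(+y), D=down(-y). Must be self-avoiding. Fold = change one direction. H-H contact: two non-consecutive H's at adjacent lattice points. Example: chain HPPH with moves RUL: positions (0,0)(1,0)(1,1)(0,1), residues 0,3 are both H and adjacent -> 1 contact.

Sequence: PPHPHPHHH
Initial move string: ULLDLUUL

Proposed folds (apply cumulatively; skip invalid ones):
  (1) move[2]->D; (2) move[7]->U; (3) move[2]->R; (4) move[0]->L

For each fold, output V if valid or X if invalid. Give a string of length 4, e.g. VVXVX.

Initial: ULLDLUUL -> [(0, 0), (0, 1), (-1, 1), (-2, 1), (-2, 0), (-3, 0), (-3, 1), (-3, 2), (-4, 2)]
Fold 1: move[2]->D => ULDDLUUL VALID
Fold 2: move[7]->U => ULDDLUUU VALID
Fold 3: move[2]->R => ULRDLUUU INVALID (collision), skipped
Fold 4: move[0]->L => LLDDLUUU VALID

Answer: VVXV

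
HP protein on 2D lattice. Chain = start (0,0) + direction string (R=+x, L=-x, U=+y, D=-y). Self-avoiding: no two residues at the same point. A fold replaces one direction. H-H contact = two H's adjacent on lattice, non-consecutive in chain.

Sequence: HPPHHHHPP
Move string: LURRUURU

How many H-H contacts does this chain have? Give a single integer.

Positions: [(0, 0), (-1, 0), (-1, 1), (0, 1), (1, 1), (1, 2), (1, 3), (2, 3), (2, 4)]
H-H contact: residue 0 @(0,0) - residue 3 @(0, 1)

Answer: 1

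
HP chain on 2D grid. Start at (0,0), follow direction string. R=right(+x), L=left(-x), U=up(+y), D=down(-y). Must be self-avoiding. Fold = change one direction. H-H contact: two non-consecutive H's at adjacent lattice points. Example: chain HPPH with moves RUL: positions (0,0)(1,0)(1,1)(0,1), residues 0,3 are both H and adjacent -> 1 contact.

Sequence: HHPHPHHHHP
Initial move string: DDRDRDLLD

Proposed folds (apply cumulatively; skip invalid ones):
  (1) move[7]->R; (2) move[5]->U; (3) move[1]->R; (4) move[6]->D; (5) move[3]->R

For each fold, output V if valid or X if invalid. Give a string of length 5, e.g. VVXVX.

Initial: DDRDRDLLD -> [(0, 0), (0, -1), (0, -2), (1, -2), (1, -3), (2, -3), (2, -4), (1, -4), (0, -4), (0, -5)]
Fold 1: move[7]->R => DDRDRDLRD INVALID (collision), skipped
Fold 2: move[5]->U => DDRDRULLD INVALID (collision), skipped
Fold 3: move[1]->R => DRRDRDLLD VALID
Fold 4: move[6]->D => DRRDRDDLD VALID
Fold 5: move[3]->R => DRRRRDDLD VALID

Answer: XXVVV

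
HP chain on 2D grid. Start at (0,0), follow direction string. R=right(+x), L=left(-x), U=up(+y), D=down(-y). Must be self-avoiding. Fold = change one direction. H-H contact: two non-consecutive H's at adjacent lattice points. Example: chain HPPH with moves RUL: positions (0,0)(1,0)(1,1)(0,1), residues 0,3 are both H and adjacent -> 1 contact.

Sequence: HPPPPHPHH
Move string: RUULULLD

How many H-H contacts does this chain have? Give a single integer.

Answer: 0

Derivation:
Positions: [(0, 0), (1, 0), (1, 1), (1, 2), (0, 2), (0, 3), (-1, 3), (-2, 3), (-2, 2)]
No H-H contacts found.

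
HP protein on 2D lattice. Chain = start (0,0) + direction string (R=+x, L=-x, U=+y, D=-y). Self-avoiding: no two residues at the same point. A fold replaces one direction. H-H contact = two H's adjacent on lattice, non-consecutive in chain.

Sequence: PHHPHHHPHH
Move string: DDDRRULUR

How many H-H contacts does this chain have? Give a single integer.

Positions: [(0, 0), (0, -1), (0, -2), (0, -3), (1, -3), (2, -3), (2, -2), (1, -2), (1, -1), (2, -1)]
H-H contact: residue 1 @(0,-1) - residue 8 @(1, -1)
H-H contact: residue 6 @(2,-2) - residue 9 @(2, -1)

Answer: 2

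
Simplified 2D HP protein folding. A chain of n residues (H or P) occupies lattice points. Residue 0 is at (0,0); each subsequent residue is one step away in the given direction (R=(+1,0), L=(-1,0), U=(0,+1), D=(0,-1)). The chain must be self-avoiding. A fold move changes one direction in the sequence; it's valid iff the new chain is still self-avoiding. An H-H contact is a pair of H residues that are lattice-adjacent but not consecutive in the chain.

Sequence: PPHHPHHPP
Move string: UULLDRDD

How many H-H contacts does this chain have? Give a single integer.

Positions: [(0, 0), (0, 1), (0, 2), (-1, 2), (-2, 2), (-2, 1), (-1, 1), (-1, 0), (-1, -1)]
H-H contact: residue 3 @(-1,2) - residue 6 @(-1, 1)

Answer: 1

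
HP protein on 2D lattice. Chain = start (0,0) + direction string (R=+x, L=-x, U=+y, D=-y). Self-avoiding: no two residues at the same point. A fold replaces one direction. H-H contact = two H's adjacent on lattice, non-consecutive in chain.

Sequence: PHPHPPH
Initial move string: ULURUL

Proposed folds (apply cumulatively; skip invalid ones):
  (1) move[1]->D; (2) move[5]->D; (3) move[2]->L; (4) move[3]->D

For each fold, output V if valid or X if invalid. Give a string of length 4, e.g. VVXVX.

Initial: ULURUL -> [(0, 0), (0, 1), (-1, 1), (-1, 2), (0, 2), (0, 3), (-1, 3)]
Fold 1: move[1]->D => UDURUL INVALID (collision), skipped
Fold 2: move[5]->D => ULURUD INVALID (collision), skipped
Fold 3: move[2]->L => ULLRUL INVALID (collision), skipped
Fold 4: move[3]->D => ULUDUL INVALID (collision), skipped

Answer: XXXX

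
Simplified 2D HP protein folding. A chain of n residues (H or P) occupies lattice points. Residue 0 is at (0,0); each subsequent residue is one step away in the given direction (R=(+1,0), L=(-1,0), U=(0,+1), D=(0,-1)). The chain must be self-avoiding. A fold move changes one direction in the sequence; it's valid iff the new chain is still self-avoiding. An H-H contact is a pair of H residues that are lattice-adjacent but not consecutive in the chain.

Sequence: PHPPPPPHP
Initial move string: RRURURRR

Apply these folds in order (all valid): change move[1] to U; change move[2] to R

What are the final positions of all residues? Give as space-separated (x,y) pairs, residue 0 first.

Answer: (0,0) (1,0) (1,1) (2,1) (3,1) (3,2) (4,2) (5,2) (6,2)

Derivation:
Initial moves: RRURURRR
Fold: move[1]->U => RUURURRR (positions: [(0, 0), (1, 0), (1, 1), (1, 2), (2, 2), (2, 3), (3, 3), (4, 3), (5, 3)])
Fold: move[2]->R => RURRURRR (positions: [(0, 0), (1, 0), (1, 1), (2, 1), (3, 1), (3, 2), (4, 2), (5, 2), (6, 2)])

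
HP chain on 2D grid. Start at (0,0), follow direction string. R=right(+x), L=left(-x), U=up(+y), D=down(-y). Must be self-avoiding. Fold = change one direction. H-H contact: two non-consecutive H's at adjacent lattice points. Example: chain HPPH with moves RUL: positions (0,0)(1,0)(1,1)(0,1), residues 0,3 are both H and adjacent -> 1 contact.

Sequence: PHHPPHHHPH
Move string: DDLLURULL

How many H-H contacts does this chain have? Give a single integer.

Answer: 1

Derivation:
Positions: [(0, 0), (0, -1), (0, -2), (-1, -2), (-2, -2), (-2, -1), (-1, -1), (-1, 0), (-2, 0), (-3, 0)]
H-H contact: residue 1 @(0,-1) - residue 6 @(-1, -1)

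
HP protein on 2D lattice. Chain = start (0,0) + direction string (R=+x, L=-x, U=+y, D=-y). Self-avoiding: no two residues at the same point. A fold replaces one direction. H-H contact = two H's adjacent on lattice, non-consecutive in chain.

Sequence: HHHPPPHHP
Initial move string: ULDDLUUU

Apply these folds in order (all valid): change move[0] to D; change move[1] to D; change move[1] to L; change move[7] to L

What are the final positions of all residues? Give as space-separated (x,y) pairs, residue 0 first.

Answer: (0,0) (0,-1) (-1,-1) (-1,-2) (-1,-3) (-2,-3) (-2,-2) (-2,-1) (-3,-1)

Derivation:
Initial moves: ULDDLUUU
Fold: move[0]->D => DLDDLUUU (positions: [(0, 0), (0, -1), (-1, -1), (-1, -2), (-1, -3), (-2, -3), (-2, -2), (-2, -1), (-2, 0)])
Fold: move[1]->D => DDDDLUUU (positions: [(0, 0), (0, -1), (0, -2), (0, -3), (0, -4), (-1, -4), (-1, -3), (-1, -2), (-1, -1)])
Fold: move[1]->L => DLDDLUUU (positions: [(0, 0), (0, -1), (-1, -1), (-1, -2), (-1, -3), (-2, -3), (-2, -2), (-2, -1), (-2, 0)])
Fold: move[7]->L => DLDDLUUL (positions: [(0, 0), (0, -1), (-1, -1), (-1, -2), (-1, -3), (-2, -3), (-2, -2), (-2, -1), (-3, -1)])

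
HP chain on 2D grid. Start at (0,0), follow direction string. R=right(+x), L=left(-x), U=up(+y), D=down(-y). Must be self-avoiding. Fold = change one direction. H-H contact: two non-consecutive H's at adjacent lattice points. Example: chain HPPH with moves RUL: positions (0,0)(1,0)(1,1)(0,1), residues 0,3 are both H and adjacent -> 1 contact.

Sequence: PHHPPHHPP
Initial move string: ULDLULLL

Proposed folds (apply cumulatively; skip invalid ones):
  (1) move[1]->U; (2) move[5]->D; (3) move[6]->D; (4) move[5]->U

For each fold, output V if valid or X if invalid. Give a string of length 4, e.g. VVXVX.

Answer: XXVX

Derivation:
Initial: ULDLULLL -> [(0, 0), (0, 1), (-1, 1), (-1, 0), (-2, 0), (-2, 1), (-3, 1), (-4, 1), (-5, 1)]
Fold 1: move[1]->U => UUDLULLL INVALID (collision), skipped
Fold 2: move[5]->D => ULDLUDLL INVALID (collision), skipped
Fold 3: move[6]->D => ULDLULDL VALID
Fold 4: move[5]->U => ULDLUUDL INVALID (collision), skipped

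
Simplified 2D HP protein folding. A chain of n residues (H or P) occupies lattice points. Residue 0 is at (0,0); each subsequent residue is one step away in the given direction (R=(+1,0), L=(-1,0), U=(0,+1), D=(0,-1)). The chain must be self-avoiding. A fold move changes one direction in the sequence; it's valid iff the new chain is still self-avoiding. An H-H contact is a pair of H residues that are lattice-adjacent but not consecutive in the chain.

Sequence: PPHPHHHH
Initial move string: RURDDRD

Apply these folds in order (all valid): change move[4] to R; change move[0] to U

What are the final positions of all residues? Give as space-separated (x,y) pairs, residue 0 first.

Initial moves: RURDDRD
Fold: move[4]->R => RURDRRD (positions: [(0, 0), (1, 0), (1, 1), (2, 1), (2, 0), (3, 0), (4, 0), (4, -1)])
Fold: move[0]->U => UURDRRD (positions: [(0, 0), (0, 1), (0, 2), (1, 2), (1, 1), (2, 1), (3, 1), (3, 0)])

Answer: (0,0) (0,1) (0,2) (1,2) (1,1) (2,1) (3,1) (3,0)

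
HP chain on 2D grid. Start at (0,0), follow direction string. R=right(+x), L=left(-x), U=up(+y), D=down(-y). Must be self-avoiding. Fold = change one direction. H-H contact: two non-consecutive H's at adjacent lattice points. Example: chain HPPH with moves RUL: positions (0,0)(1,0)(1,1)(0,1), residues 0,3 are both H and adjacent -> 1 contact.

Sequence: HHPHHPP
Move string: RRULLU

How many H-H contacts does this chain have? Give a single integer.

Answer: 1

Derivation:
Positions: [(0, 0), (1, 0), (2, 0), (2, 1), (1, 1), (0, 1), (0, 2)]
H-H contact: residue 1 @(1,0) - residue 4 @(1, 1)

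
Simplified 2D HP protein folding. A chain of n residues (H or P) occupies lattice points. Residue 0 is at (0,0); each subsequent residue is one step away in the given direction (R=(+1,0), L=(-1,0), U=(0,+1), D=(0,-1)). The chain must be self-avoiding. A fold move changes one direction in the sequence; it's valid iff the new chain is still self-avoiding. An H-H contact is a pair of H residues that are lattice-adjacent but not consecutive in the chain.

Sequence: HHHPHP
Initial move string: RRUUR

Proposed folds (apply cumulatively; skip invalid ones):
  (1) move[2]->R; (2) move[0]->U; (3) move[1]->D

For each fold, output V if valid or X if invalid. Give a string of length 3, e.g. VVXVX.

Initial: RRUUR -> [(0, 0), (1, 0), (2, 0), (2, 1), (2, 2), (3, 2)]
Fold 1: move[2]->R => RRRUR VALID
Fold 2: move[0]->U => URRUR VALID
Fold 3: move[1]->D => UDRUR INVALID (collision), skipped

Answer: VVX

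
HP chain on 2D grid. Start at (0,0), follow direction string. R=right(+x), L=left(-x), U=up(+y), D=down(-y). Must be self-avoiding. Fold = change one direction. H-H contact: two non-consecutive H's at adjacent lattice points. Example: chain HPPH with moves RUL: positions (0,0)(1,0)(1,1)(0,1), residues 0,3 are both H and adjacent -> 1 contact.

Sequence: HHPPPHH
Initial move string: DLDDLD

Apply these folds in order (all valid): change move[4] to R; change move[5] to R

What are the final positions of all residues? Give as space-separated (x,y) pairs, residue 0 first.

Answer: (0,0) (0,-1) (-1,-1) (-1,-2) (-1,-3) (0,-3) (1,-3)

Derivation:
Initial moves: DLDDLD
Fold: move[4]->R => DLDDRD (positions: [(0, 0), (0, -1), (-1, -1), (-1, -2), (-1, -3), (0, -3), (0, -4)])
Fold: move[5]->R => DLDDRR (positions: [(0, 0), (0, -1), (-1, -1), (-1, -2), (-1, -3), (0, -3), (1, -3)])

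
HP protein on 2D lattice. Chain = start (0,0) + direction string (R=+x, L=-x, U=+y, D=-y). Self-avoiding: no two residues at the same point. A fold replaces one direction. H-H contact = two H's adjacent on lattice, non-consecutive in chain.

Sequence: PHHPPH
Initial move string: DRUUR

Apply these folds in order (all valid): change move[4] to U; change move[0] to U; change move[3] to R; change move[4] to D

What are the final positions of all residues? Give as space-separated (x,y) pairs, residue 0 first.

Initial moves: DRUUR
Fold: move[4]->U => DRUUU (positions: [(0, 0), (0, -1), (1, -1), (1, 0), (1, 1), (1, 2)])
Fold: move[0]->U => URUUU (positions: [(0, 0), (0, 1), (1, 1), (1, 2), (1, 3), (1, 4)])
Fold: move[3]->R => URURU (positions: [(0, 0), (0, 1), (1, 1), (1, 2), (2, 2), (2, 3)])
Fold: move[4]->D => URURD (positions: [(0, 0), (0, 1), (1, 1), (1, 2), (2, 2), (2, 1)])

Answer: (0,0) (0,1) (1,1) (1,2) (2,2) (2,1)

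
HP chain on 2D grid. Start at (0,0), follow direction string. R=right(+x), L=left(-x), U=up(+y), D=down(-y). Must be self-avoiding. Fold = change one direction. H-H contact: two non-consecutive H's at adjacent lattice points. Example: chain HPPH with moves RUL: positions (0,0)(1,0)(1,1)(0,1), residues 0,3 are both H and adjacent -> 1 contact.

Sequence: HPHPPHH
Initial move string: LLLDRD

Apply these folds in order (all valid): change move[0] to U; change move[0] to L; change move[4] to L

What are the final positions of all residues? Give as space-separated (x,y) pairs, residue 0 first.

Answer: (0,0) (-1,0) (-2,0) (-3,0) (-3,-1) (-4,-1) (-4,-2)

Derivation:
Initial moves: LLLDRD
Fold: move[0]->U => ULLDRD (positions: [(0, 0), (0, 1), (-1, 1), (-2, 1), (-2, 0), (-1, 0), (-1, -1)])
Fold: move[0]->L => LLLDRD (positions: [(0, 0), (-1, 0), (-2, 0), (-3, 0), (-3, -1), (-2, -1), (-2, -2)])
Fold: move[4]->L => LLLDLD (positions: [(0, 0), (-1, 0), (-2, 0), (-3, 0), (-3, -1), (-4, -1), (-4, -2)])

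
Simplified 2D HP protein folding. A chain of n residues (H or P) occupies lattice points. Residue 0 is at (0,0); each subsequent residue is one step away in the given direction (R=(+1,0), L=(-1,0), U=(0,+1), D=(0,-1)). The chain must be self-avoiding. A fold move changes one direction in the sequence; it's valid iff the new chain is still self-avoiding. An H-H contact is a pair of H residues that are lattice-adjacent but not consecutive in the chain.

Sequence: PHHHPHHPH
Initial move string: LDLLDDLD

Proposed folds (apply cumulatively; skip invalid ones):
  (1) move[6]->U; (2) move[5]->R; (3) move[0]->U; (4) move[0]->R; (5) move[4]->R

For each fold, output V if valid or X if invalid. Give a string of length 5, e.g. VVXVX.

Answer: XXXVX

Derivation:
Initial: LDLLDDLD -> [(0, 0), (-1, 0), (-1, -1), (-2, -1), (-3, -1), (-3, -2), (-3, -3), (-4, -3), (-4, -4)]
Fold 1: move[6]->U => LDLLDDUD INVALID (collision), skipped
Fold 2: move[5]->R => LDLLDRLD INVALID (collision), skipped
Fold 3: move[0]->U => UDLLDDLD INVALID (collision), skipped
Fold 4: move[0]->R => RDLLDDLD VALID
Fold 5: move[4]->R => RDLLRDLD INVALID (collision), skipped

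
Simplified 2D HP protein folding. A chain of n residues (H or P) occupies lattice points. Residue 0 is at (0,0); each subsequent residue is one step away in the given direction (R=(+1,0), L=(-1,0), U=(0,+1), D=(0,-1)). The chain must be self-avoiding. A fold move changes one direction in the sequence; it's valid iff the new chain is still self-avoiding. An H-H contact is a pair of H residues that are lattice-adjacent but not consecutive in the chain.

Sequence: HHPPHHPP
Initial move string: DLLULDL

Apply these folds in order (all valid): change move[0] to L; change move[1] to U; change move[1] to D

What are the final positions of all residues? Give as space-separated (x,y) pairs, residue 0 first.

Initial moves: DLLULDL
Fold: move[0]->L => LLLULDL (positions: [(0, 0), (-1, 0), (-2, 0), (-3, 0), (-3, 1), (-4, 1), (-4, 0), (-5, 0)])
Fold: move[1]->U => LULULDL (positions: [(0, 0), (-1, 0), (-1, 1), (-2, 1), (-2, 2), (-3, 2), (-3, 1), (-4, 1)])
Fold: move[1]->D => LDLULDL (positions: [(0, 0), (-1, 0), (-1, -1), (-2, -1), (-2, 0), (-3, 0), (-3, -1), (-4, -1)])

Answer: (0,0) (-1,0) (-1,-1) (-2,-1) (-2,0) (-3,0) (-3,-1) (-4,-1)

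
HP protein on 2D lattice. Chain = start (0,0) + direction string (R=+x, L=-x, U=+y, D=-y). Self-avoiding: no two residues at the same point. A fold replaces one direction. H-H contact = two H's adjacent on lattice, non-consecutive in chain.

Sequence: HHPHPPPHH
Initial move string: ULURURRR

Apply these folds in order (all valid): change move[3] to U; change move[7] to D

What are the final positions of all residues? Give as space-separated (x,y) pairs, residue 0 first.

Answer: (0,0) (0,1) (-1,1) (-1,2) (-1,3) (-1,4) (0,4) (1,4) (1,3)

Derivation:
Initial moves: ULURURRR
Fold: move[3]->U => ULUUURRR (positions: [(0, 0), (0, 1), (-1, 1), (-1, 2), (-1, 3), (-1, 4), (0, 4), (1, 4), (2, 4)])
Fold: move[7]->D => ULUUURRD (positions: [(0, 0), (0, 1), (-1, 1), (-1, 2), (-1, 3), (-1, 4), (0, 4), (1, 4), (1, 3)])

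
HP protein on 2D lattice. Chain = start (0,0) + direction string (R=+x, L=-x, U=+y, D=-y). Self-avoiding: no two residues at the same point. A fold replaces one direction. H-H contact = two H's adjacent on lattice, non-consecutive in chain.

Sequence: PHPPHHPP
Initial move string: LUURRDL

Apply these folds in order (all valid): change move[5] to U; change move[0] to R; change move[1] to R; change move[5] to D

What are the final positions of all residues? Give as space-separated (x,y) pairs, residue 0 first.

Initial moves: LUURRDL
Fold: move[5]->U => LUURRUL (positions: [(0, 0), (-1, 0), (-1, 1), (-1, 2), (0, 2), (1, 2), (1, 3), (0, 3)])
Fold: move[0]->R => RUURRUL (positions: [(0, 0), (1, 0), (1, 1), (1, 2), (2, 2), (3, 2), (3, 3), (2, 3)])
Fold: move[1]->R => RRURRUL (positions: [(0, 0), (1, 0), (2, 0), (2, 1), (3, 1), (4, 1), (4, 2), (3, 2)])
Fold: move[5]->D => RRURRDL (positions: [(0, 0), (1, 0), (2, 0), (2, 1), (3, 1), (4, 1), (4, 0), (3, 0)])

Answer: (0,0) (1,0) (2,0) (2,1) (3,1) (4,1) (4,0) (3,0)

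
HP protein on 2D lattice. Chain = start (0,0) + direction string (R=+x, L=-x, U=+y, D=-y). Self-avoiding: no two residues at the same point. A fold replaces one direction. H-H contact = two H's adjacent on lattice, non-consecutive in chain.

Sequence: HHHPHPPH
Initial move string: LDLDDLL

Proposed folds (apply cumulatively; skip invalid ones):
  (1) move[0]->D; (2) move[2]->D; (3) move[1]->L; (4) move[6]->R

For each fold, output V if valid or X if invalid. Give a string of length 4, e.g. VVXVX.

Initial: LDLDDLL -> [(0, 0), (-1, 0), (-1, -1), (-2, -1), (-2, -2), (-2, -3), (-3, -3), (-4, -3)]
Fold 1: move[0]->D => DDLDDLL VALID
Fold 2: move[2]->D => DDDDDLL VALID
Fold 3: move[1]->L => DLDDDLL VALID
Fold 4: move[6]->R => DLDDDLR INVALID (collision), skipped

Answer: VVVX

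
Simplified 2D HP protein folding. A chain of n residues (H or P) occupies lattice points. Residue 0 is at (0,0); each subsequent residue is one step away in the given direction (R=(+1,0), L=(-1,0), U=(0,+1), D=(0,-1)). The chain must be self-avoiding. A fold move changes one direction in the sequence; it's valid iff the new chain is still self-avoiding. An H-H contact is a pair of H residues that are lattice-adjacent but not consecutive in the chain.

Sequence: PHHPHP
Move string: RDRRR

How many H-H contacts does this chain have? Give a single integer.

Answer: 0

Derivation:
Positions: [(0, 0), (1, 0), (1, -1), (2, -1), (3, -1), (4, -1)]
No H-H contacts found.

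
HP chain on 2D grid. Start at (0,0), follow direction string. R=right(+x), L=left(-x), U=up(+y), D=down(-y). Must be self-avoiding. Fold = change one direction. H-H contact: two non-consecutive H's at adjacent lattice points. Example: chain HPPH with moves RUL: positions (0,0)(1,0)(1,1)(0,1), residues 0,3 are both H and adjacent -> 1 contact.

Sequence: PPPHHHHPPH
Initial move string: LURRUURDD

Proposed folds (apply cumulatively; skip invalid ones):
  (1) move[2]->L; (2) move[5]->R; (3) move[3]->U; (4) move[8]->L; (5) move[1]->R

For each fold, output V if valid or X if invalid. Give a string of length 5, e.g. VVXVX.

Initial: LURRUURDD -> [(0, 0), (-1, 0), (-1, 1), (0, 1), (1, 1), (1, 2), (1, 3), (2, 3), (2, 2), (2, 1)]
Fold 1: move[2]->L => LULRUURDD INVALID (collision), skipped
Fold 2: move[5]->R => LURRURRDD VALID
Fold 3: move[3]->U => LURUURRDD VALID
Fold 4: move[8]->L => LURUURRDL VALID
Fold 5: move[1]->R => LRRUURRDL INVALID (collision), skipped

Answer: XVVVX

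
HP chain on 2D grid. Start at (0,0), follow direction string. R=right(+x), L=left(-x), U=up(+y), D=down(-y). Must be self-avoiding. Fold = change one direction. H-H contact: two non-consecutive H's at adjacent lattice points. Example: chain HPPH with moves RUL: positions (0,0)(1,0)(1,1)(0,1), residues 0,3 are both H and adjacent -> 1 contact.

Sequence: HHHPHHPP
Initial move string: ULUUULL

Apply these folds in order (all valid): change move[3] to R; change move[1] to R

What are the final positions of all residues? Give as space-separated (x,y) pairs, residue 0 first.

Answer: (0,0) (0,1) (1,1) (1,2) (2,2) (2,3) (1,3) (0,3)

Derivation:
Initial moves: ULUUULL
Fold: move[3]->R => ULURULL (positions: [(0, 0), (0, 1), (-1, 1), (-1, 2), (0, 2), (0, 3), (-1, 3), (-2, 3)])
Fold: move[1]->R => URURULL (positions: [(0, 0), (0, 1), (1, 1), (1, 2), (2, 2), (2, 3), (1, 3), (0, 3)])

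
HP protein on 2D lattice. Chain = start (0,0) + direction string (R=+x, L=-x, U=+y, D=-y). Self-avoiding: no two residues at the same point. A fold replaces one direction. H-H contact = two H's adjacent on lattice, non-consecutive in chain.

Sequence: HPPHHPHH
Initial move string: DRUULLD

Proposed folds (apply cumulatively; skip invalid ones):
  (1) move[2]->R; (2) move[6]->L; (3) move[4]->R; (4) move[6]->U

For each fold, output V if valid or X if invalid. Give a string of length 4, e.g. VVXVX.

Initial: DRUULLD -> [(0, 0), (0, -1), (1, -1), (1, 0), (1, 1), (0, 1), (-1, 1), (-1, 0)]
Fold 1: move[2]->R => DRRULLD INVALID (collision), skipped
Fold 2: move[6]->L => DRUULLL VALID
Fold 3: move[4]->R => DRUURLL INVALID (collision), skipped
Fold 4: move[6]->U => DRUULLU VALID

Answer: XVXV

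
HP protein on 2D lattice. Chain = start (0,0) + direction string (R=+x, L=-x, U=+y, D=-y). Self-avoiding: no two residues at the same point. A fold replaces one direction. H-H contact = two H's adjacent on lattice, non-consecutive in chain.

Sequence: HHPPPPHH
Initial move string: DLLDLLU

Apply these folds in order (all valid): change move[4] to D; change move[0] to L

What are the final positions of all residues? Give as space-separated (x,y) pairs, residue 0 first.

Initial moves: DLLDLLU
Fold: move[4]->D => DLLDDLU (positions: [(0, 0), (0, -1), (-1, -1), (-2, -1), (-2, -2), (-2, -3), (-3, -3), (-3, -2)])
Fold: move[0]->L => LLLDDLU (positions: [(0, 0), (-1, 0), (-2, 0), (-3, 0), (-3, -1), (-3, -2), (-4, -2), (-4, -1)])

Answer: (0,0) (-1,0) (-2,0) (-3,0) (-3,-1) (-3,-2) (-4,-2) (-4,-1)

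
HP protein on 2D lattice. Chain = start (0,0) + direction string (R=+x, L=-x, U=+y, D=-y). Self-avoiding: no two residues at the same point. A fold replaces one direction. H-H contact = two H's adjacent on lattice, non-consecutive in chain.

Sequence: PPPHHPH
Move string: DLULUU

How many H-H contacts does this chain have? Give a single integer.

Answer: 0

Derivation:
Positions: [(0, 0), (0, -1), (-1, -1), (-1, 0), (-2, 0), (-2, 1), (-2, 2)]
No H-H contacts found.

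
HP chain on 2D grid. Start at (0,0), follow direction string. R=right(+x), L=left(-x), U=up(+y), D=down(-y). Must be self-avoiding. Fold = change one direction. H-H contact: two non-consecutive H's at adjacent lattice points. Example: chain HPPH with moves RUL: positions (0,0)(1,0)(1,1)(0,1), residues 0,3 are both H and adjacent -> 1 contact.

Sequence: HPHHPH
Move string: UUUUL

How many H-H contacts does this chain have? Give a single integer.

Answer: 0

Derivation:
Positions: [(0, 0), (0, 1), (0, 2), (0, 3), (0, 4), (-1, 4)]
No H-H contacts found.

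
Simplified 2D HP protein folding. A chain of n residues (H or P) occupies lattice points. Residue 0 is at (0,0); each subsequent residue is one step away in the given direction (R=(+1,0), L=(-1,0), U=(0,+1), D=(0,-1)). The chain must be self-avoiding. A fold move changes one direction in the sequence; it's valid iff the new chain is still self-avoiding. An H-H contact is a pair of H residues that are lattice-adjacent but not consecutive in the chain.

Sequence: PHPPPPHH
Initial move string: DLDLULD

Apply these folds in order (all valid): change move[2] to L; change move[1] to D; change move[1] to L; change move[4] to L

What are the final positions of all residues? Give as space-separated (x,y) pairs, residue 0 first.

Initial moves: DLDLULD
Fold: move[2]->L => DLLLULD (positions: [(0, 0), (0, -1), (-1, -1), (-2, -1), (-3, -1), (-3, 0), (-4, 0), (-4, -1)])
Fold: move[1]->D => DDLLULD (positions: [(0, 0), (0, -1), (0, -2), (-1, -2), (-2, -2), (-2, -1), (-3, -1), (-3, -2)])
Fold: move[1]->L => DLLLULD (positions: [(0, 0), (0, -1), (-1, -1), (-2, -1), (-3, -1), (-3, 0), (-4, 0), (-4, -1)])
Fold: move[4]->L => DLLLLLD (positions: [(0, 0), (0, -1), (-1, -1), (-2, -1), (-3, -1), (-4, -1), (-5, -1), (-5, -2)])

Answer: (0,0) (0,-1) (-1,-1) (-2,-1) (-3,-1) (-4,-1) (-5,-1) (-5,-2)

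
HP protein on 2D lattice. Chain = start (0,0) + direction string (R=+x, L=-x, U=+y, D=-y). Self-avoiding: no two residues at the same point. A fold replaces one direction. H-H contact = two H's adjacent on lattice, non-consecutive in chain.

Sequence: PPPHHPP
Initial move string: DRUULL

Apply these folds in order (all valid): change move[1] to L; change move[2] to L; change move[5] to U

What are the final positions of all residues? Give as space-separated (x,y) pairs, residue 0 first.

Answer: (0,0) (0,-1) (-1,-1) (-2,-1) (-2,0) (-3,0) (-3,1)

Derivation:
Initial moves: DRUULL
Fold: move[1]->L => DLUULL (positions: [(0, 0), (0, -1), (-1, -1), (-1, 0), (-1, 1), (-2, 1), (-3, 1)])
Fold: move[2]->L => DLLULL (positions: [(0, 0), (0, -1), (-1, -1), (-2, -1), (-2, 0), (-3, 0), (-4, 0)])
Fold: move[5]->U => DLLULU (positions: [(0, 0), (0, -1), (-1, -1), (-2, -1), (-2, 0), (-3, 0), (-3, 1)])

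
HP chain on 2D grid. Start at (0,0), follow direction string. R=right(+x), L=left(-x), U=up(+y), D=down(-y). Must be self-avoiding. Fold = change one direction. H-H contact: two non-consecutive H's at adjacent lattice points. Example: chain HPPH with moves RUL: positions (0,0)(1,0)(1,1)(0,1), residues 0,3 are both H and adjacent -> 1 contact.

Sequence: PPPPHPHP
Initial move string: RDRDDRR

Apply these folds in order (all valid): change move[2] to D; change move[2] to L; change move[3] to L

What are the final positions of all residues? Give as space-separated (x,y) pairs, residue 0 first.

Answer: (0,0) (1,0) (1,-1) (0,-1) (-1,-1) (-1,-2) (0,-2) (1,-2)

Derivation:
Initial moves: RDRDDRR
Fold: move[2]->D => RDDDDRR (positions: [(0, 0), (1, 0), (1, -1), (1, -2), (1, -3), (1, -4), (2, -4), (3, -4)])
Fold: move[2]->L => RDLDDRR (positions: [(0, 0), (1, 0), (1, -1), (0, -1), (0, -2), (0, -3), (1, -3), (2, -3)])
Fold: move[3]->L => RDLLDRR (positions: [(0, 0), (1, 0), (1, -1), (0, -1), (-1, -1), (-1, -2), (0, -2), (1, -2)])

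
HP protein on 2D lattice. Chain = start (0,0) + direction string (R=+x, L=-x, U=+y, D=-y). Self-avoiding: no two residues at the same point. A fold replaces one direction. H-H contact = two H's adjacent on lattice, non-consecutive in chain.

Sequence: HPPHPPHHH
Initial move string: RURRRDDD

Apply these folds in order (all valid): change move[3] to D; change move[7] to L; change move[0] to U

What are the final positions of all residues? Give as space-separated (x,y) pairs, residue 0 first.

Answer: (0,0) (0,1) (0,2) (1,2) (1,1) (2,1) (2,0) (2,-1) (1,-1)

Derivation:
Initial moves: RURRRDDD
Fold: move[3]->D => RURDRDDD (positions: [(0, 0), (1, 0), (1, 1), (2, 1), (2, 0), (3, 0), (3, -1), (3, -2), (3, -3)])
Fold: move[7]->L => RURDRDDL (positions: [(0, 0), (1, 0), (1, 1), (2, 1), (2, 0), (3, 0), (3, -1), (3, -2), (2, -2)])
Fold: move[0]->U => UURDRDDL (positions: [(0, 0), (0, 1), (0, 2), (1, 2), (1, 1), (2, 1), (2, 0), (2, -1), (1, -1)])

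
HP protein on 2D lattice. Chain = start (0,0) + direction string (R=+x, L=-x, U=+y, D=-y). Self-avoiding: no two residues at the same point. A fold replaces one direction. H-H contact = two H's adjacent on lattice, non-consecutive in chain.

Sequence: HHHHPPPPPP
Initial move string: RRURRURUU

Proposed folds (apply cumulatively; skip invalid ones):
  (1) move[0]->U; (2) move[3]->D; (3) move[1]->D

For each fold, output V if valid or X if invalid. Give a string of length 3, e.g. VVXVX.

Initial: RRURRURUU -> [(0, 0), (1, 0), (2, 0), (2, 1), (3, 1), (4, 1), (4, 2), (5, 2), (5, 3), (5, 4)]
Fold 1: move[0]->U => URURRURUU VALID
Fold 2: move[3]->D => URUDRURUU INVALID (collision), skipped
Fold 3: move[1]->D => UDURRURUU INVALID (collision), skipped

Answer: VXX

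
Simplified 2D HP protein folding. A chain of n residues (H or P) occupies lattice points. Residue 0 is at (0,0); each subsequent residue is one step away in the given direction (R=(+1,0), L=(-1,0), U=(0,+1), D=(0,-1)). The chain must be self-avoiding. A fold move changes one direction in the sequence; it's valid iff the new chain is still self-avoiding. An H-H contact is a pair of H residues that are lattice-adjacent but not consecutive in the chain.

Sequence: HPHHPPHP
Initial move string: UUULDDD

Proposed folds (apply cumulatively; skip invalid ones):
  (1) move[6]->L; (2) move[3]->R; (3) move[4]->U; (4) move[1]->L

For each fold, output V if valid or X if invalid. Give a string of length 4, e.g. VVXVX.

Initial: UUULDDD -> [(0, 0), (0, 1), (0, 2), (0, 3), (-1, 3), (-1, 2), (-1, 1), (-1, 0)]
Fold 1: move[6]->L => UUULDDL VALID
Fold 2: move[3]->R => UUURDDL INVALID (collision), skipped
Fold 3: move[4]->U => UUULUDL INVALID (collision), skipped
Fold 4: move[1]->L => ULULDDL VALID

Answer: VXXV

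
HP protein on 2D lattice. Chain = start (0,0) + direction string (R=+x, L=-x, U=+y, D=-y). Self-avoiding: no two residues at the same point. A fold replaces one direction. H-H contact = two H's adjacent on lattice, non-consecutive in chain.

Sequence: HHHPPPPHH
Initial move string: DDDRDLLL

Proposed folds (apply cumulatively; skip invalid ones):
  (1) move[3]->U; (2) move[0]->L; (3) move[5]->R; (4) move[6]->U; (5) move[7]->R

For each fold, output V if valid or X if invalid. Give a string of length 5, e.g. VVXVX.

Initial: DDDRDLLL -> [(0, 0), (0, -1), (0, -2), (0, -3), (1, -3), (1, -4), (0, -4), (-1, -4), (-2, -4)]
Fold 1: move[3]->U => DDDUDLLL INVALID (collision), skipped
Fold 2: move[0]->L => LDDRDLLL VALID
Fold 3: move[5]->R => LDDRDRLL INVALID (collision), skipped
Fold 4: move[6]->U => LDDRDLUL INVALID (collision), skipped
Fold 5: move[7]->R => LDDRDLLR INVALID (collision), skipped

Answer: XVXXX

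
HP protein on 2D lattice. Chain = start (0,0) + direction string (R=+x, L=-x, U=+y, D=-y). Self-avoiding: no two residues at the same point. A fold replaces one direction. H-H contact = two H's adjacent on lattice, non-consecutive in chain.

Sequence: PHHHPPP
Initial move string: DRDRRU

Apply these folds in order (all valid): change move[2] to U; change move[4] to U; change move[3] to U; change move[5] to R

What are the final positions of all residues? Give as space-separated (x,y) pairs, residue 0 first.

Initial moves: DRDRRU
Fold: move[2]->U => DRURRU (positions: [(0, 0), (0, -1), (1, -1), (1, 0), (2, 0), (3, 0), (3, 1)])
Fold: move[4]->U => DRURUU (positions: [(0, 0), (0, -1), (1, -1), (1, 0), (2, 0), (2, 1), (2, 2)])
Fold: move[3]->U => DRUUUU (positions: [(0, 0), (0, -1), (1, -1), (1, 0), (1, 1), (1, 2), (1, 3)])
Fold: move[5]->R => DRUUUR (positions: [(0, 0), (0, -1), (1, -1), (1, 0), (1, 1), (1, 2), (2, 2)])

Answer: (0,0) (0,-1) (1,-1) (1,0) (1,1) (1,2) (2,2)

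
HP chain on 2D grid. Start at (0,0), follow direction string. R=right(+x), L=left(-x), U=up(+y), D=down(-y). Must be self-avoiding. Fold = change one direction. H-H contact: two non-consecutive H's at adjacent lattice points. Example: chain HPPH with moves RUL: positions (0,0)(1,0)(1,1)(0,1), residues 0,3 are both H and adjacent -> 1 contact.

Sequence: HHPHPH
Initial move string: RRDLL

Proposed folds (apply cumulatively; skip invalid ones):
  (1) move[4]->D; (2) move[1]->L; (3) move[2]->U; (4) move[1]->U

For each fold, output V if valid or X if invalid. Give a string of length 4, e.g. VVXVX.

Answer: VXXX

Derivation:
Initial: RRDLL -> [(0, 0), (1, 0), (2, 0), (2, -1), (1, -1), (0, -1)]
Fold 1: move[4]->D => RRDLD VALID
Fold 2: move[1]->L => RLDLD INVALID (collision), skipped
Fold 3: move[2]->U => RRULD INVALID (collision), skipped
Fold 4: move[1]->U => RUDLD INVALID (collision), skipped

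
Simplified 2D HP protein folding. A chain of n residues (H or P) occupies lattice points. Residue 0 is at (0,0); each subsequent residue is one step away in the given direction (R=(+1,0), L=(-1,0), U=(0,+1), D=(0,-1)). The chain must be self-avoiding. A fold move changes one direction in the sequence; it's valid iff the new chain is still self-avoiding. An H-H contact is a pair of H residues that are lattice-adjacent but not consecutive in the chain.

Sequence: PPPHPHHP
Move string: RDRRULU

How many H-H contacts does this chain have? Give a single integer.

Answer: 1

Derivation:
Positions: [(0, 0), (1, 0), (1, -1), (2, -1), (3, -1), (3, 0), (2, 0), (2, 1)]
H-H contact: residue 3 @(2,-1) - residue 6 @(2, 0)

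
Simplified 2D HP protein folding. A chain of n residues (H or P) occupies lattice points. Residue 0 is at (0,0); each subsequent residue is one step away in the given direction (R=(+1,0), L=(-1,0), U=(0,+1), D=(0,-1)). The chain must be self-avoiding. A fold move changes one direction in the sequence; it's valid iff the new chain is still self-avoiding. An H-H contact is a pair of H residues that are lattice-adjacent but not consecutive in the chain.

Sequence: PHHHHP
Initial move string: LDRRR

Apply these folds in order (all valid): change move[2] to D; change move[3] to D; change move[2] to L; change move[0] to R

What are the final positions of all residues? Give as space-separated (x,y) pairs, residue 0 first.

Answer: (0,0) (1,0) (1,-1) (0,-1) (0,-2) (1,-2)

Derivation:
Initial moves: LDRRR
Fold: move[2]->D => LDDRR (positions: [(0, 0), (-1, 0), (-1, -1), (-1, -2), (0, -2), (1, -2)])
Fold: move[3]->D => LDDDR (positions: [(0, 0), (-1, 0), (-1, -1), (-1, -2), (-1, -3), (0, -3)])
Fold: move[2]->L => LDLDR (positions: [(0, 0), (-1, 0), (-1, -1), (-2, -1), (-2, -2), (-1, -2)])
Fold: move[0]->R => RDLDR (positions: [(0, 0), (1, 0), (1, -1), (0, -1), (0, -2), (1, -2)])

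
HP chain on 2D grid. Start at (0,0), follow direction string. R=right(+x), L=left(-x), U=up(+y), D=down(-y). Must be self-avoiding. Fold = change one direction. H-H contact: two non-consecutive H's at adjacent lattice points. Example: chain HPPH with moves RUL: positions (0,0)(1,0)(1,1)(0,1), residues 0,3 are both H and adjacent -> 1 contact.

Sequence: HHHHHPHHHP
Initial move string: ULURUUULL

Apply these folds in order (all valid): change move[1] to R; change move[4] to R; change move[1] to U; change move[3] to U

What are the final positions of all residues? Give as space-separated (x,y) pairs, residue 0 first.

Initial moves: ULURUUULL
Fold: move[1]->R => URURUUULL (positions: [(0, 0), (0, 1), (1, 1), (1, 2), (2, 2), (2, 3), (2, 4), (2, 5), (1, 5), (0, 5)])
Fold: move[4]->R => URURRUULL (positions: [(0, 0), (0, 1), (1, 1), (1, 2), (2, 2), (3, 2), (3, 3), (3, 4), (2, 4), (1, 4)])
Fold: move[1]->U => UUURRUULL (positions: [(0, 0), (0, 1), (0, 2), (0, 3), (1, 3), (2, 3), (2, 4), (2, 5), (1, 5), (0, 5)])
Fold: move[3]->U => UUUURUULL (positions: [(0, 0), (0, 1), (0, 2), (0, 3), (0, 4), (1, 4), (1, 5), (1, 6), (0, 6), (-1, 6)])

Answer: (0,0) (0,1) (0,2) (0,3) (0,4) (1,4) (1,5) (1,6) (0,6) (-1,6)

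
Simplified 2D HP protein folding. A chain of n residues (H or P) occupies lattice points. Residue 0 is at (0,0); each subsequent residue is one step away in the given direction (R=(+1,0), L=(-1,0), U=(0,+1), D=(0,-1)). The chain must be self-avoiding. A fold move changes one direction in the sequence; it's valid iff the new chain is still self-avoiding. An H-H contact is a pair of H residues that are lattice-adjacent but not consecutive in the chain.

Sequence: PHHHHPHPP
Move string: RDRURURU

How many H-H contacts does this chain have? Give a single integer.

Positions: [(0, 0), (1, 0), (1, -1), (2, -1), (2, 0), (3, 0), (3, 1), (4, 1), (4, 2)]
H-H contact: residue 1 @(1,0) - residue 4 @(2, 0)

Answer: 1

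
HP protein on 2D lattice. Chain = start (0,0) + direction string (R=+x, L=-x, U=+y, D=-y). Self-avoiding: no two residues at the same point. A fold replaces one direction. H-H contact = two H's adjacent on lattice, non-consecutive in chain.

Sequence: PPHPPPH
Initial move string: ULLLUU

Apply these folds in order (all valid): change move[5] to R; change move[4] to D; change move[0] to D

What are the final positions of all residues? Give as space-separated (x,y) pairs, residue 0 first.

Initial moves: ULLLUU
Fold: move[5]->R => ULLLUR (positions: [(0, 0), (0, 1), (-1, 1), (-2, 1), (-3, 1), (-3, 2), (-2, 2)])
Fold: move[4]->D => ULLLDR (positions: [(0, 0), (0, 1), (-1, 1), (-2, 1), (-3, 1), (-3, 0), (-2, 0)])
Fold: move[0]->D => DLLLDR (positions: [(0, 0), (0, -1), (-1, -1), (-2, -1), (-3, -1), (-3, -2), (-2, -2)])

Answer: (0,0) (0,-1) (-1,-1) (-2,-1) (-3,-1) (-3,-2) (-2,-2)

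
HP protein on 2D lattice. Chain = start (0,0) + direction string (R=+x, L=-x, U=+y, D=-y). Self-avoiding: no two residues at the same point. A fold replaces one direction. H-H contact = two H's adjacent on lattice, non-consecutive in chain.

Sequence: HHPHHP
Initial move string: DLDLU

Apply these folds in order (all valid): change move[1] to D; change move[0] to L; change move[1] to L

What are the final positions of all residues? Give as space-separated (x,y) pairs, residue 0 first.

Initial moves: DLDLU
Fold: move[1]->D => DDDLU (positions: [(0, 0), (0, -1), (0, -2), (0, -3), (-1, -3), (-1, -2)])
Fold: move[0]->L => LDDLU (positions: [(0, 0), (-1, 0), (-1, -1), (-1, -2), (-2, -2), (-2, -1)])
Fold: move[1]->L => LLDLU (positions: [(0, 0), (-1, 0), (-2, 0), (-2, -1), (-3, -1), (-3, 0)])

Answer: (0,0) (-1,0) (-2,0) (-2,-1) (-3,-1) (-3,0)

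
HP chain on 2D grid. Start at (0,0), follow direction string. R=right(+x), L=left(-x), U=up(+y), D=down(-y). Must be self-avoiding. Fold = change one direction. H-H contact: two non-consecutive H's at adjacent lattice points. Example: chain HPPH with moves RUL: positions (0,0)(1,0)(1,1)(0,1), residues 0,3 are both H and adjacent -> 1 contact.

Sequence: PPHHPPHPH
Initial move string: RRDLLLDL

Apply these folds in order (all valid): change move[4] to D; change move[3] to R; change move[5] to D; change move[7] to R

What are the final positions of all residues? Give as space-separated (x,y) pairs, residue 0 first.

Answer: (0,0) (1,0) (2,0) (2,-1) (3,-1) (3,-2) (3,-3) (3,-4) (4,-4)

Derivation:
Initial moves: RRDLLLDL
Fold: move[4]->D => RRDLDLDL (positions: [(0, 0), (1, 0), (2, 0), (2, -1), (1, -1), (1, -2), (0, -2), (0, -3), (-1, -3)])
Fold: move[3]->R => RRDRDLDL (positions: [(0, 0), (1, 0), (2, 0), (2, -1), (3, -1), (3, -2), (2, -2), (2, -3), (1, -3)])
Fold: move[5]->D => RRDRDDDL (positions: [(0, 0), (1, 0), (2, 0), (2, -1), (3, -1), (3, -2), (3, -3), (3, -4), (2, -4)])
Fold: move[7]->R => RRDRDDDR (positions: [(0, 0), (1, 0), (2, 0), (2, -1), (3, -1), (3, -2), (3, -3), (3, -4), (4, -4)])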